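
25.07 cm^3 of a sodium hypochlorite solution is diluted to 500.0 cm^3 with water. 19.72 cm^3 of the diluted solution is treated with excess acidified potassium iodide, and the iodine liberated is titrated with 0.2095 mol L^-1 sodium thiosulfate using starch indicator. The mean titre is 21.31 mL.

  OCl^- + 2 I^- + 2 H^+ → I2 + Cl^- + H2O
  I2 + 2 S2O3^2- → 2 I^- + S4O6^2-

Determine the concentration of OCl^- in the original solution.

2.258 mol/L

n(S2O3^2-) = 0.02131 × 0.2095 = 4.464 × 10^-3 mol
n(I2) = n(S2O3^2-)/2 = 2.232 × 10^-3 mol
n(OCl^-) in the aliquot = 2.232 × 10^-3 mol (1:1 ratio)
[OCl^-]_dilute = 2.232 × 10^-3 / 0.01972 = 0.1132 mol/L
[OCl^-]_original = 0.1132 × 500.0/25.07 = 2.258 mol/L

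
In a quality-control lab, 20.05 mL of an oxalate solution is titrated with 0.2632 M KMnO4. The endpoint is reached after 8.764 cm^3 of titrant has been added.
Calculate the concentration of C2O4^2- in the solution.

2 MnO4^- + 5 C2O4^2- + 16 H^+ → 2 Mn^2+ + 10 CO2 + 8 H2O
n(KMnO4) = 0.008764 L × 0.2632 mol/L = 2.307 × 10^-3 mol
From the 5:2 mole ratio, n(C2O4^2-) = 5/2 × 2.307 × 10^-3 = 5.767 × 10^-3 mol
[C2O4^2-] = 5.767 × 10^-3 mol / 0.02005 L = 0.2876 mol/L

0.2876 M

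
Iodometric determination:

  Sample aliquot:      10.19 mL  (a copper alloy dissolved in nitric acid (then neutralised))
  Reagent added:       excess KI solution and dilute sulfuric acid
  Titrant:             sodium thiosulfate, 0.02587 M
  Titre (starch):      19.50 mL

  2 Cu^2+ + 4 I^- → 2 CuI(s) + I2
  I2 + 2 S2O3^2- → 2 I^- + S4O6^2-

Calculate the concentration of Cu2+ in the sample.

0.04951 M

n(S2O3^2-) = 0.01950 × 0.02587 = 5.045 × 10^-4 mol
n(I2) = n(S2O3^2-)/2 = 2.522 × 10^-4 mol
From the 2:1 ratio, n(Cu2+) in the aliquot = 2/1 × 2.522 × 10^-4 = 5.045 × 10^-4 mol
[Cu2+] = 5.045 × 10^-4 / 0.01019 = 0.04951 mol/L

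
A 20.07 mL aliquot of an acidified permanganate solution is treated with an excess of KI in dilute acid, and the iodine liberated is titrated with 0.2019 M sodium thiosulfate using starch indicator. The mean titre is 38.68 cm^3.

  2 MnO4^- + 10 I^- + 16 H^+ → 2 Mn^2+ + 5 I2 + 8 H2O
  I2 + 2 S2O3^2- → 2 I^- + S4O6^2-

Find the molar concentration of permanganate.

0.07782 M

n(S2O3^2-) = 0.03868 × 0.2019 = 7.809 × 10^-3 mol
n(I2) = n(S2O3^2-)/2 = 3.905 × 10^-3 mol
From the 2:5 ratio, n(MnO4^-) in the aliquot = 2/5 × 3.905 × 10^-3 = 1.562 × 10^-3 mol
[MnO4^-] = 1.562 × 10^-3 / 0.02007 = 0.07782 mol/L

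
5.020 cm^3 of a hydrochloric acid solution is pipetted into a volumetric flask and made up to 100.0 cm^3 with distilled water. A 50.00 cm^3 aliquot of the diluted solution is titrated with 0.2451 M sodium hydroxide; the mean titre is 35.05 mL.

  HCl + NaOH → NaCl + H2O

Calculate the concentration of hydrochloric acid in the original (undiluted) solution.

3.423 M

n(NaOH) = 0.03505 × 0.2451 = 8.591 × 10^-3 mol
n(HCl) in the aliquot = 8.591 × 10^-3 mol (1:1 ratio)
[HCl]_dilute = 8.591 × 10^-3 / 0.05000 = 0.1718 mol/L
Dilution factor = 100.0 / 5.020 = 19.92
[HCl]_stock = 0.1718 × 19.92 = 3.423 mol/L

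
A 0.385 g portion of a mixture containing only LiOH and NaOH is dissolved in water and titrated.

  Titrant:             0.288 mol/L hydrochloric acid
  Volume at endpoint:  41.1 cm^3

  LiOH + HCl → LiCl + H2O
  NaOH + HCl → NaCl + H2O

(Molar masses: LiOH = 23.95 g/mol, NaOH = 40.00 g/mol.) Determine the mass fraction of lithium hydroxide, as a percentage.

n(HCl) = 0.0411 × 0.288 = 0.0118 mol
Let x = n(LiOH), y = n(NaOH).
Titrant: 1x + 1y = 0.0118;  mass: 23.95x + 40.00y = 0.385
Solving, x = 5.51 × 10^-3 mol, y = 6.32 × 10^-3 mol
mass of LiOH = 5.51 × 10^-3 × 23.95 = 0.132 g
% LiOH = 0.132 / 0.385 × 100 = 34.3 %

34.3 %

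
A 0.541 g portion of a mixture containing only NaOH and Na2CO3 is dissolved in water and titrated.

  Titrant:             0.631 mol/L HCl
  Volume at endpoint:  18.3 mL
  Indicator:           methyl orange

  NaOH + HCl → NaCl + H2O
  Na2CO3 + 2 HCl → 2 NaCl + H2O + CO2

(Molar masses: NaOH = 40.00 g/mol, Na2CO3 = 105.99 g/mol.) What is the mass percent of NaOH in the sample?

40.4 %

n(HCl) = 0.0183 × 0.631 = 0.0115 mol
Let x = n(NaOH), y = n(Na2CO3).
Titrant: 1x + 2y = 0.0115;  mass: 40.00x + 105.99y = 0.541
Solving, x = 5.46 × 10^-3 mol, y = 3.04 × 10^-3 mol
mass of NaOH = 5.46 × 10^-3 × 40.00 = 0.218 g
% NaOH = 0.218 / 0.541 × 100 = 40.4 %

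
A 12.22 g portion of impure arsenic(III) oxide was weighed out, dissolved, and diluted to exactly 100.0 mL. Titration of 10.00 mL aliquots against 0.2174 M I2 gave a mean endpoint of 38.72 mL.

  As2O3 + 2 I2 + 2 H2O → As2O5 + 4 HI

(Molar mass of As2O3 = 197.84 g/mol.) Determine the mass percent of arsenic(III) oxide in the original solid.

68.14 %

n(I2) per titration = 0.03872 × 0.2174 = 8.418 × 10^-3 mol
From the 1:2 ratio, n(As2O3) in each aliquot = 1/2 × 8.418 × 10^-3 = 4.209 × 10^-3 mol
n(As2O3) in the whole flask = 4.209 × 10^-3 × 100.0/10.00 = 0.04209 mol
mass of As2O3 = 0.04209 × 197.84 = 8.327 g
% As2O3 = 8.327 / 12.22 × 100 = 68.14 %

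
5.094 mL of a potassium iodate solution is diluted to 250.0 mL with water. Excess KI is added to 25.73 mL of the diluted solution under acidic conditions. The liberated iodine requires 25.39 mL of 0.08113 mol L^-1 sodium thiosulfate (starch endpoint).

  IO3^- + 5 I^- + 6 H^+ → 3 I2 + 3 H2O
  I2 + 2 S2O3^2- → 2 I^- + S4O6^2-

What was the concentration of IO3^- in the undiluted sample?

0.6548 mol/L

n(S2O3^2-) = 0.02539 × 0.08113 = 2.060 × 10^-3 mol
n(I2) = n(S2O3^2-)/2 = 1.030 × 10^-3 mol
From the 1:3 ratio, n(IO3^-) in the aliquot = 1/3 × 1.030 × 10^-3 = 3.433 × 10^-4 mol
[IO3^-]_dilute = 3.433 × 10^-4 / 0.02573 = 0.01334 mol/L
[IO3^-]_original = 0.01334 × 250.0/5.094 = 0.6548 mol/L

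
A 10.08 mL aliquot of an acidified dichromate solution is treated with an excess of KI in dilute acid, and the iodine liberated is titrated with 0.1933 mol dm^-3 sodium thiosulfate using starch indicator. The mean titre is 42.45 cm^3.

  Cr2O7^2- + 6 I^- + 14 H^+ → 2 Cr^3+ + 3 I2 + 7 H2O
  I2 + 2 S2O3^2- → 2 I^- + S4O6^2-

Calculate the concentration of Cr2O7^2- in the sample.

n(S2O3^2-) = 0.04245 × 0.1933 = 8.206 × 10^-3 mol
n(I2) = n(S2O3^2-)/2 = 4.103 × 10^-3 mol
From the 1:3 ratio, n(Cr2O7^2-) in the aliquot = 1/3 × 4.103 × 10^-3 = 1.368 × 10^-3 mol
[Cr2O7^2-] = 1.368 × 10^-3 / 0.01008 = 0.1357 mol/L

0.1357 mol/L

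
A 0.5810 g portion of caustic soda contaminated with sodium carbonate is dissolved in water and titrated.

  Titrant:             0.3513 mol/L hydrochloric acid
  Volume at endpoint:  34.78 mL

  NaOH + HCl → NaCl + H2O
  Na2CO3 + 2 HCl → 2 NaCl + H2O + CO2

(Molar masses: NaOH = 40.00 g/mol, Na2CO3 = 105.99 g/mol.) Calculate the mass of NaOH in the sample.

n(HCl) = 0.03478 × 0.3513 = 0.01222 mol
Let x = n(NaOH), y = n(Na2CO3).
Titrant: 1x + 2y = 0.01222;  mass: 40.00x + 105.99y = 0.5810
Solving, x = 5.118 × 10^-3 mol, y = 3.550 × 10^-3 mol
mass of NaOH = 5.118 × 10^-3 × 40.00 = 0.2047 g

0.2047 g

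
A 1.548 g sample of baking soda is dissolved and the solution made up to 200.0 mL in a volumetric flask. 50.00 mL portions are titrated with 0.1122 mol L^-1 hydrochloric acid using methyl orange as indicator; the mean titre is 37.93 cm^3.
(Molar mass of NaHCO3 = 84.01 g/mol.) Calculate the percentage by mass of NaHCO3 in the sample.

92.38 %

NaHCO3 + HCl → NaCl + H2O + CO2
n(HCl) per titration = 0.03793 × 0.1122 = 4.256 × 10^-3 mol
n(NaHCO3) in each aliquot = 4.256 × 10^-3 mol (1:1 ratio)
n(NaHCO3) in the whole flask = 4.256 × 10^-3 × 200.0/50.00 = 0.01702 mol
mass of NaHCO3 = 0.01702 × 84.01 = 1.430 g
% NaHCO3 = 1.430 / 1.548 × 100 = 92.38 %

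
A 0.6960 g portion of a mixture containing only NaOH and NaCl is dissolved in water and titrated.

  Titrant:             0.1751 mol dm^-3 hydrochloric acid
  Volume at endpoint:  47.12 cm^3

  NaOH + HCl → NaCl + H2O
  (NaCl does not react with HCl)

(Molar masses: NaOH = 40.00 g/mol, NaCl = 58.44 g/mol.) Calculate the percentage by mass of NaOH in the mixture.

n(HCl) = 0.04712 × 0.1751 = 8.251 × 10^-3 mol
Let x = n(NaOH), y = n(NaCl).
Titrant: 1x = 8.251 × 10^-3;  mass: 40.00x + 58.44y = 0.6960
Solving, x = 8.251 × 10^-3 mol, y = 6.262 × 10^-3 mol
mass of NaOH = 8.251 × 10^-3 × 40.00 = 0.3300 g
% NaOH = 0.3300 / 0.6960 × 100 = 47.42 %

47.42 %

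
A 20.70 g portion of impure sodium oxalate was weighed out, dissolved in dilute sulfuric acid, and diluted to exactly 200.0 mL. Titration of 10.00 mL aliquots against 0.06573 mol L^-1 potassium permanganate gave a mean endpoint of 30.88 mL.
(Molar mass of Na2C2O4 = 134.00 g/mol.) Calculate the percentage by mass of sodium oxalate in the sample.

2 MnO4^- + 5 C2O4^2- + 16 H^+ → 2 Mn^2+ + 10 CO2 + 8 H2O
n(KMnO4) per titration = 0.03088 × 0.06573 = 2.030 × 10^-3 mol
From the 5:2 ratio, n(Na2C2O4) in each aliquot = 5/2 × 2.030 × 10^-3 = 5.074 × 10^-3 mol
n(Na2C2O4) in the whole flask = 5.074 × 10^-3 × 200.0/10.00 = 0.1015 mol
mass of Na2C2O4 = 0.1015 × 134.00 = 13.60 g
% Na2C2O4 = 13.60 / 20.70 × 100 = 65.70 %

65.70 %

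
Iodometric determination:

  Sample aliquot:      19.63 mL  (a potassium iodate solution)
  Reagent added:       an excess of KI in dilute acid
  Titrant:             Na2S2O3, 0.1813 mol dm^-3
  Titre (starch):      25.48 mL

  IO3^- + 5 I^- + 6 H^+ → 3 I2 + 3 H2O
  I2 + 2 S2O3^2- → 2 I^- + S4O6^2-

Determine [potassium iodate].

0.03922 mol/L

n(S2O3^2-) = 0.02548 × 0.1813 = 4.620 × 10^-3 mol
n(I2) = n(S2O3^2-)/2 = 2.310 × 10^-3 mol
From the 1:3 ratio, n(IO3^-) in the aliquot = 1/3 × 2.310 × 10^-3 = 7.699 × 10^-4 mol
[IO3^-] = 7.699 × 10^-4 / 0.01963 = 0.03922 mol/L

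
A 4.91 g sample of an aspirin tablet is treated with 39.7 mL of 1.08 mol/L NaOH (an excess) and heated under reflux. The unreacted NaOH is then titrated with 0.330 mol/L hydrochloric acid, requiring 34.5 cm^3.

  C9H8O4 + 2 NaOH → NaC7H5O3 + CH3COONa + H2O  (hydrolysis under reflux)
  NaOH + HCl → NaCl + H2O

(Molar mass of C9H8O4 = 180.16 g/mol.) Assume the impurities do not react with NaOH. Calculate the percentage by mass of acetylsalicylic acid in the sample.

57.8 %

n(NaOH) added = 0.0397 × 1.08 = 0.0429 mol
n(HCl) used in back-titration = 0.0345 × 0.330 = 0.0114 mol
n(NaOH) left over = 0.0114 mol (1:1 ratio)
n(NaOH) consumed by analyte = 0.0429 − 0.0114 = 0.0315 mol
From the 1:2 ratio, n(C9H8O4) = 1/2 × 0.0315 = 0.0157 mol
mass of C9H8O4 = 0.0157 × 180.16 = 2.84 g
% C9H8O4 = 2.84 / 4.91 × 100 = 57.8 %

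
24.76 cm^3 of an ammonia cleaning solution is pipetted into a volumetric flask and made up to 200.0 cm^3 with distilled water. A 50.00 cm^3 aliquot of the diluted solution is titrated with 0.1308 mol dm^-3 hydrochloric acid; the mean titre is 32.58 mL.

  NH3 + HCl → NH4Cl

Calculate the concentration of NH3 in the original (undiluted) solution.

0.6884 mol/L

n(HCl) = 0.03258 × 0.1308 = 4.261 × 10^-3 mol
n(NH3) in the aliquot = 4.261 × 10^-3 mol (1:1 ratio)
[NH3]_dilute = 4.261 × 10^-3 / 0.05000 = 0.08523 mol/L
Dilution factor = 200.0 / 24.76 = 8.078
[NH3]_stock = 0.08523 × 8.078 = 0.6884 mol/L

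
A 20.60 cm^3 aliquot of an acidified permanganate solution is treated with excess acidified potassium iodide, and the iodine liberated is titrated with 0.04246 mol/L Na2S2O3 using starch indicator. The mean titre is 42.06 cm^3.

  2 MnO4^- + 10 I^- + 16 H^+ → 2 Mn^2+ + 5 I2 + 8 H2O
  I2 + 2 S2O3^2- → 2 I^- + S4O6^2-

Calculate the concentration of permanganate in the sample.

0.01734 mol/L

n(S2O3^2-) = 0.04206 × 0.04246 = 1.786 × 10^-3 mol
n(I2) = n(S2O3^2-)/2 = 8.929 × 10^-4 mol
From the 2:5 ratio, n(MnO4^-) in the aliquot = 2/5 × 8.929 × 10^-4 = 3.572 × 10^-4 mol
[MnO4^-] = 3.572 × 10^-4 / 0.02060 = 0.01734 mol/L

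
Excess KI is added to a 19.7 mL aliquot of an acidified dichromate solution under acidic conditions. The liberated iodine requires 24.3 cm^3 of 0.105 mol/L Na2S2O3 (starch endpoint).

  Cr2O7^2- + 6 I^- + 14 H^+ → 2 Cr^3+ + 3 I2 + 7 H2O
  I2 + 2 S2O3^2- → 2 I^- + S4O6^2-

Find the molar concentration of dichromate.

n(S2O3^2-) = 0.0243 × 0.105 = 2.55 × 10^-3 mol
n(I2) = n(S2O3^2-)/2 = 1.28 × 10^-3 mol
From the 1:3 ratio, n(Cr2O7^2-) in the aliquot = 1/3 × 1.28 × 10^-3 = 4.25 × 10^-4 mol
[Cr2O7^2-] = 4.25 × 10^-4 / 0.0197 = 0.0216 mol/L

0.0216 mol/L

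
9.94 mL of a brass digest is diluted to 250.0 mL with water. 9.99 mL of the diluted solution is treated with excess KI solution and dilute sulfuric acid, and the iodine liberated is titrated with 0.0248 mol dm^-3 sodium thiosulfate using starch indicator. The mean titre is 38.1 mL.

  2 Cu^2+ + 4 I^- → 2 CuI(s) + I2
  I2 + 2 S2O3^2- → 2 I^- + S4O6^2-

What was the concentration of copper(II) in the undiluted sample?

2.38 mol/L

n(S2O3^2-) = 0.0381 × 0.0248 = 9.45 × 10^-4 mol
n(I2) = n(S2O3^2-)/2 = 4.72 × 10^-4 mol
From the 2:1 ratio, n(Cu2+) in the aliquot = 2/1 × 4.72 × 10^-4 = 9.45 × 10^-4 mol
[Cu2+]_dilute = 9.45 × 10^-4 / 0.00999 = 0.0946 mol/L
[Cu2+]_original = 0.0946 × 250.0/9.94 = 2.38 mol/L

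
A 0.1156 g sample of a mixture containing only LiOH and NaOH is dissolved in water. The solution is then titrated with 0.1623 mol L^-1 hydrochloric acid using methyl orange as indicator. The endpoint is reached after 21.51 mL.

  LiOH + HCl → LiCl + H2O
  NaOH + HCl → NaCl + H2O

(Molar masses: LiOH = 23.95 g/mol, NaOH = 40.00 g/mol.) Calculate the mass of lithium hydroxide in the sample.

n(HCl) = 0.02151 × 0.1623 = 3.491 × 10^-3 mol
Let x = n(LiOH), y = n(NaOH).
Titrant: 1x + 1y = 3.491 × 10^-3;  mass: 23.95x + 40.00y = 0.1156
Solving, x = 1.498 × 10^-3 mol, y = 1.993 × 10^-3 mol
mass of LiOH = 1.498 × 10^-3 × 23.95 = 0.03588 g

0.03588 g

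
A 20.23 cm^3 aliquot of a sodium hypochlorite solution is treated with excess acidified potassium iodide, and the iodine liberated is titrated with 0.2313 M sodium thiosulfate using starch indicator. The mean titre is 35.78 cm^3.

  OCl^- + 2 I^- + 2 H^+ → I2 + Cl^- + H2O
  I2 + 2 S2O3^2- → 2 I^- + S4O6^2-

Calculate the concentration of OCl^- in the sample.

0.2045 M

n(S2O3^2-) = 0.03578 × 0.2313 = 8.276 × 10^-3 mol
n(I2) = n(S2O3^2-)/2 = 4.138 × 10^-3 mol
n(OCl^-) in the aliquot = 4.138 × 10^-3 mol (1:1 ratio)
[OCl^-] = 4.138 × 10^-3 / 0.02023 = 0.2045 mol/L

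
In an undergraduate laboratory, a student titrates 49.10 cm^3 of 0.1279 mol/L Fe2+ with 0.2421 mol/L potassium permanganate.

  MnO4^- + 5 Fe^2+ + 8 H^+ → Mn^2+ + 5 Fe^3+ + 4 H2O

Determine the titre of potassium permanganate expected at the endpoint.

n(Fe2+) = 0.04910 L × 0.1279 mol/L = 6.280 × 10^-3 mol
From the 1:5 stoichiometry, n(KMnO4) = 1/5 × 6.280 × 10^-3 = 1.256 × 10^-3 mol
V(KMnO4) = 1.256 × 10^-3 mol / 0.2421 mol/L = 0.005188 L = 5.188 mL

5.188 mL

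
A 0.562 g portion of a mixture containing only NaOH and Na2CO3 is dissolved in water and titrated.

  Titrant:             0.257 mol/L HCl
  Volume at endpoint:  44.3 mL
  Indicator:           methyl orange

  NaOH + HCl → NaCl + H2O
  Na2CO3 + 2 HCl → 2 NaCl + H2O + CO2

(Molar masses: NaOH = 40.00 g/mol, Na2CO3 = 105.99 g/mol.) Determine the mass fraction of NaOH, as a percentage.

22.6 %

n(HCl) = 0.0443 × 0.257 = 0.0114 mol
Let x = n(NaOH), y = n(Na2CO3).
Titrant: 1x + 2y = 0.0114;  mass: 40.00x + 105.99y = 0.562
Solving, x = 3.18 × 10^-3 mol, y = 4.10 × 10^-3 mol
mass of NaOH = 3.18 × 10^-3 × 40.00 = 0.127 g
% NaOH = 0.127 / 0.562 × 100 = 22.6 %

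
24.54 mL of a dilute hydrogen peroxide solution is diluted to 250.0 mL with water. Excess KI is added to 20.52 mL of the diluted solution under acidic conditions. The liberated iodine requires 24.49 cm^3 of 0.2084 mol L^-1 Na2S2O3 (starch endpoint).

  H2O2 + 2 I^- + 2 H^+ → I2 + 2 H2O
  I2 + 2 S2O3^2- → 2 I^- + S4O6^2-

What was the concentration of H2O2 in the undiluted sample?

1.267 mol/L

n(S2O3^2-) = 0.02449 × 0.2084 = 5.104 × 10^-3 mol
n(I2) = n(S2O3^2-)/2 = 2.552 × 10^-3 mol
n(H2O2) in the aliquot = 2.552 × 10^-3 mol (1:1 ratio)
[H2O2]_dilute = 2.552 × 10^-3 / 0.02052 = 0.1244 mol/L
[H2O2]_original = 0.1244 × 250.0/24.54 = 1.267 mol/L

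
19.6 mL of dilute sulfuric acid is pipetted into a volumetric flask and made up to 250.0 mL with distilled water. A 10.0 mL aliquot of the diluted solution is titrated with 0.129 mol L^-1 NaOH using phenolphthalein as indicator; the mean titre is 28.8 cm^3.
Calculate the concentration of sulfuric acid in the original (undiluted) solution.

H2SO4 + 2 NaOH → Na2SO4 + 2 H2O
n(NaOH) = 0.0288 × 0.129 = 3.72 × 10^-3 mol
From the 1:2 ratio, n(H2SO4) in the aliquot = 1/2 × 3.72 × 10^-3 = 1.86 × 10^-3 mol
[H2SO4]_dilute = 1.86 × 10^-3 / 0.0100 = 0.186 mol/L
Dilution factor = 250.0 / 19.6 = 12.76
[H2SO4]_stock = 0.186 × 12.76 = 2.37 mol/L

2.37 mol/L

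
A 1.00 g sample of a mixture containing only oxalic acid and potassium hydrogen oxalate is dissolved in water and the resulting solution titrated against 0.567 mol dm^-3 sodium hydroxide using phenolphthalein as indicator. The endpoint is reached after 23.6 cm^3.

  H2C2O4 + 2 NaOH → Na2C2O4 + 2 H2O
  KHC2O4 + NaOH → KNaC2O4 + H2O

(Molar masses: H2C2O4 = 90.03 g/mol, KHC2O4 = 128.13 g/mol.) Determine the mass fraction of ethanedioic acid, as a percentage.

n(NaOH) = 0.0236 × 0.567 = 0.0134 mol
Let x = n(H2C2O4), y = n(KHC2O4).
Titrant: 2x + 1y = 0.0134;  mass: 90.03x + 128.13y = 1.00
Solving, x = 4.30 × 10^-3 mol, y = 4.78 × 10^-3 mol
mass of H2C2O4 = 4.30 × 10^-3 × 90.03 = 0.387 g
% H2C2O4 = 0.387 / 1.00 × 100 = 38.7 %

38.7 %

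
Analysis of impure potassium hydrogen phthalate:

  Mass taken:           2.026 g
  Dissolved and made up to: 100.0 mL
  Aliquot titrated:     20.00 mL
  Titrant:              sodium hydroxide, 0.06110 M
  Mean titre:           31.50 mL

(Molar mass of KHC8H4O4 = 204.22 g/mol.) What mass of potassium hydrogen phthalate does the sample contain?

KHC8H4O4 + NaOH → KNaC8H4O4 + H2O
n(NaOH) per titration = 0.03150 × 0.06110 = 1.925 × 10^-3 mol
n(KHC8H4O4) in each aliquot = 1.925 × 10^-3 mol (1:1 ratio)
n(KHC8H4O4) in the whole flask = 1.925 × 10^-3 × 100.0/20.00 = 9.623 × 10^-3 mol
mass of KHC8H4O4 = 9.623 × 10^-3 × 204.22 = 1.965 g

1.965 g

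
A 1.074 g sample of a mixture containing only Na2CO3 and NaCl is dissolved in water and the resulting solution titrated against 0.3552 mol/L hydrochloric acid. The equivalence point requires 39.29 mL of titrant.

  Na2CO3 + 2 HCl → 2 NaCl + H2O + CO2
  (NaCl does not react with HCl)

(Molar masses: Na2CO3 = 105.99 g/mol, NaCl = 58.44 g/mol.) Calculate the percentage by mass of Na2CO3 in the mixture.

n(HCl) = 0.03929 × 0.3552 = 0.01396 mol
Let x = n(Na2CO3), y = n(NaCl).
Titrant: 2x = 0.01396;  mass: 105.99x + 58.44y = 1.074
Solving, x = 6.978 × 10^-3 mol, y = 5.722 × 10^-3 mol
mass of Na2CO3 = 6.978 × 10^-3 × 105.99 = 0.7396 g
% Na2CO3 = 0.7396 / 1.074 × 100 = 68.86 %

68.86 %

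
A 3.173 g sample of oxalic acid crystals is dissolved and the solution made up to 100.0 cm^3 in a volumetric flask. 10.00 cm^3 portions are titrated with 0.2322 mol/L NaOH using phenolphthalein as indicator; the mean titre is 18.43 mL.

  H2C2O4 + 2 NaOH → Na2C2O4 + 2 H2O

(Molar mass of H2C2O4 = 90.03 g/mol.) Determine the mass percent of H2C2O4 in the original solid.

60.71 %

n(NaOH) per titration = 0.01843 × 0.2322 = 4.279 × 10^-3 mol
From the 1:2 ratio, n(H2C2O4) in each aliquot = 1/2 × 4.279 × 10^-3 = 2.140 × 10^-3 mol
n(H2C2O4) in the whole flask = 2.140 × 10^-3 × 100.0/10.00 = 0.02140 mol
mass of H2C2O4 = 0.02140 × 90.03 = 1.926 g
% H2C2O4 = 1.926 / 3.173 × 100 = 60.71 %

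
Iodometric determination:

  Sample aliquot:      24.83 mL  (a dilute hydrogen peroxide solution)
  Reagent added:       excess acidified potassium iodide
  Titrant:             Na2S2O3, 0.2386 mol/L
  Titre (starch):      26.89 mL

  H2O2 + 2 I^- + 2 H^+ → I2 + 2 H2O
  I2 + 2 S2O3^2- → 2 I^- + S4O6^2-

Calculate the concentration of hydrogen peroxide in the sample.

0.1292 mol/L

n(S2O3^2-) = 0.02689 × 0.2386 = 6.416 × 10^-3 mol
n(I2) = n(S2O3^2-)/2 = 3.208 × 10^-3 mol
n(H2O2) in the aliquot = 3.208 × 10^-3 mol (1:1 ratio)
[H2O2] = 3.208 × 10^-3 / 0.02483 = 0.1292 mol/L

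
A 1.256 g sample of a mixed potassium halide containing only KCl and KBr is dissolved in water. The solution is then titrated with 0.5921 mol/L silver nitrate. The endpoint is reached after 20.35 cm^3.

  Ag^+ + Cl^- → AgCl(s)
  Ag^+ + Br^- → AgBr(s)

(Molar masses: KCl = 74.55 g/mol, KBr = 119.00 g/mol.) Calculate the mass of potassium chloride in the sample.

0.2983 g

n(AgNO3) = 0.02035 × 0.5921 = 0.01205 mol
Let x = n(KCl), y = n(KBr).
Titrant: 1x + 1y = 0.01205;  mass: 74.55x + 119.00y = 1.256
Solving, x = 4.001 × 10^-3 mol, y = 8.048 × 10^-3 mol
mass of KCl = 4.001 × 10^-3 × 74.55 = 0.2983 g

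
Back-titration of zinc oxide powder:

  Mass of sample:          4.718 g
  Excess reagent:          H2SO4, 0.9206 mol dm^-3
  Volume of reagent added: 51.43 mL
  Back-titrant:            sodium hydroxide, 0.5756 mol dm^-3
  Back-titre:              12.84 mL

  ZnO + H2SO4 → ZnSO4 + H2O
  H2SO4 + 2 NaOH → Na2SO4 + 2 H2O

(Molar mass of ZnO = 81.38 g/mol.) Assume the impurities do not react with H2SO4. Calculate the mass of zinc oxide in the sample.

n(H2SO4) added = 0.05143 × 0.9206 = 0.04735 mol
n(NaOH) used in back-titration = 0.01284 × 0.5756 = 7.391 × 10^-3 mol
From the 1:2 ratio, n(H2SO4) left over = 1/2 × 7.391 × 10^-3 = 3.695 × 10^-3 mol
n(H2SO4) consumed by analyte = 0.04735 − 3.695 × 10^-3 = 0.04365 mol
n(ZnO) = 0.04365 mol (1:1 ratio)
mass of ZnO = 0.04365 × 81.38 = 3.552 g

3.552 g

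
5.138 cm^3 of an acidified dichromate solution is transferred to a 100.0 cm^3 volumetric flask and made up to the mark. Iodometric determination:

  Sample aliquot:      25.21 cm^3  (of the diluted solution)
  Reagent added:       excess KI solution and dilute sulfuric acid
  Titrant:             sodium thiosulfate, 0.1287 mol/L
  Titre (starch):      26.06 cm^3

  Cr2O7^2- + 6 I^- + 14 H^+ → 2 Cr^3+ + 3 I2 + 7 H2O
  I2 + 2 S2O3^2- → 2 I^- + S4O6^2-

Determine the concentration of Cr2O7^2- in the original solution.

0.4316 mol/L

n(S2O3^2-) = 0.02606 × 0.1287 = 3.354 × 10^-3 mol
n(I2) = n(S2O3^2-)/2 = 1.677 × 10^-3 mol
From the 1:3 ratio, n(Cr2O7^2-) in the aliquot = 1/3 × 1.677 × 10^-3 = 5.590 × 10^-4 mol
[Cr2O7^2-]_dilute = 5.590 × 10^-4 / 0.02521 = 0.02217 mol/L
[Cr2O7^2-]_original = 0.02217 × 100.0/5.138 = 0.4316 mol/L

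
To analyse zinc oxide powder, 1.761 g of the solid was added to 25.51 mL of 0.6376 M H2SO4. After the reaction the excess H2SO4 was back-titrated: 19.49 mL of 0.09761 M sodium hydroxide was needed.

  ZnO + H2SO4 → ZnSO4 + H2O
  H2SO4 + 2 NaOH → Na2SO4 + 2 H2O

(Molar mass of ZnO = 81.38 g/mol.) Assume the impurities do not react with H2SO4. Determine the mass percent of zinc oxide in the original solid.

70.77 %

n(H2SO4) added = 0.02551 × 0.6376 = 0.01627 mol
n(NaOH) used in back-titration = 0.01949 × 0.09761 = 1.902 × 10^-3 mol
From the 1:2 ratio, n(H2SO4) left over = 1/2 × 1.902 × 10^-3 = 9.512 × 10^-4 mol
n(H2SO4) consumed by analyte = 0.01627 − 9.512 × 10^-4 = 0.01531 mol
n(ZnO) = 0.01531 mol (1:1 ratio)
mass of ZnO = 0.01531 × 81.38 = 1.246 g
% ZnO = 1.246 / 1.761 × 100 = 70.77 %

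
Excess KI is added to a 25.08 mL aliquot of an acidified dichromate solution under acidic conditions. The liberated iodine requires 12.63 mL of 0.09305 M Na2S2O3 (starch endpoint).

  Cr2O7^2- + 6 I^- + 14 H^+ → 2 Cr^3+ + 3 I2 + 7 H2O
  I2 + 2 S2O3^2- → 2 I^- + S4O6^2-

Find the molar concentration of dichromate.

0.007810 M

n(S2O3^2-) = 0.01263 × 0.09305 = 1.175 × 10^-3 mol
n(I2) = n(S2O3^2-)/2 = 5.876 × 10^-4 mol
From the 1:3 ratio, n(Cr2O7^2-) in the aliquot = 1/3 × 5.876 × 10^-4 = 1.959 × 10^-4 mol
[Cr2O7^2-] = 1.959 × 10^-4 / 0.02508 = 0.007810 mol/L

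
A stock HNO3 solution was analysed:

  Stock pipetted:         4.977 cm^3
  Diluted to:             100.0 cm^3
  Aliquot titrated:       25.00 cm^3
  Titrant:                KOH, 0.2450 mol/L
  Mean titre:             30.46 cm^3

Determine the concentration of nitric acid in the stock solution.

HNO3 + KOH → KNO3 + H2O
n(KOH) = 0.03046 × 0.2450 = 7.463 × 10^-3 mol
n(HNO3) in the aliquot = 7.463 × 10^-3 mol (1:1 ratio)
[HNO3]_dilute = 7.463 × 10^-3 / 0.02500 = 0.2985 mol/L
Dilution factor = 100.0 / 4.977 = 20.09
[HNO3]_stock = 0.2985 × 20.09 = 5.998 mol/L

5.998 mol/L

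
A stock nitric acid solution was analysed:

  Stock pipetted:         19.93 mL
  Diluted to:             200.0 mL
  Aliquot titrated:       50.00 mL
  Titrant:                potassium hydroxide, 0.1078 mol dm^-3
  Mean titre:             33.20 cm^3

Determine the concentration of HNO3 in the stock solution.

HNO3 + KOH → KNO3 + H2O
n(KOH) = 0.03320 × 0.1078 = 3.579 × 10^-3 mol
n(HNO3) in the aliquot = 3.579 × 10^-3 mol (1:1 ratio)
[HNO3]_dilute = 3.579 × 10^-3 / 0.05000 = 0.07158 mol/L
Dilution factor = 200.0 / 19.93 = 10.04
[HNO3]_stock = 0.07158 × 10.04 = 0.7183 mol/L

0.7183 mol/L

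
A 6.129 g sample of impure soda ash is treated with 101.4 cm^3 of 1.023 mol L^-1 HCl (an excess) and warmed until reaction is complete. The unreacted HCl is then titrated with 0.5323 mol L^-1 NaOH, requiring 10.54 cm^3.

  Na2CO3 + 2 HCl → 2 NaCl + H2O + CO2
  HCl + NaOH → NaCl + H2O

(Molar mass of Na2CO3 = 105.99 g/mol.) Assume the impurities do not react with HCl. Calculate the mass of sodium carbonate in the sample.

n(HCl) added = 0.1014 × 1.023 = 0.1037 mol
n(NaOH) used in back-titration = 0.01054 × 0.5323 = 5.610 × 10^-3 mol
n(HCl) left over = 5.610 × 10^-3 mol (1:1 ratio)
n(HCl) consumed by analyte = 0.1037 − 5.610 × 10^-3 = 0.09812 mol
From the 1:2 ratio, n(Na2CO3) = 1/2 × 0.09812 = 0.04906 mol
mass of Na2CO3 = 0.04906 × 105.99 = 5.200 g

5.200 g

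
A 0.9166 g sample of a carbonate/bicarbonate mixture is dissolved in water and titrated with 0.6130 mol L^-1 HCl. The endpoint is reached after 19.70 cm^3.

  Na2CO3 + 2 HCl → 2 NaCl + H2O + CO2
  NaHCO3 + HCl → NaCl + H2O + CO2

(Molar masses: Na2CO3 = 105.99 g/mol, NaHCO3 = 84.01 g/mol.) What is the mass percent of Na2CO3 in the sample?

n(HCl) = 0.01970 × 0.6130 = 0.01208 mol
Let x = n(Na2CO3), y = n(NaHCO3).
Titrant: 2x + 1y = 0.01208;  mass: 105.99x + 84.01y = 0.9166
Solving, x = 1.578 × 10^-3 mol, y = 8.919 × 10^-3 mol
mass of Na2CO3 = 1.578 × 10^-3 × 105.99 = 0.1673 g
% Na2CO3 = 0.1673 / 0.9166 × 100 = 18.25 %

18.25 %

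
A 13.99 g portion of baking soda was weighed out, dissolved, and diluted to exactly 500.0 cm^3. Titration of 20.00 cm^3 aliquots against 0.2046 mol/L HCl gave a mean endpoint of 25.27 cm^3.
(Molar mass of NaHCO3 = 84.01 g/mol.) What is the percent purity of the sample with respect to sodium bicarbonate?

NaHCO3 + HCl → NaCl + H2O + CO2
n(HCl) per titration = 0.02527 × 0.2046 = 5.170 × 10^-3 mol
n(NaHCO3) in each aliquot = 5.170 × 10^-3 mol (1:1 ratio)
n(NaHCO3) in the whole flask = 5.170 × 10^-3 × 500.0/20.00 = 0.1293 mol
mass of NaHCO3 = 0.1293 × 84.01 = 10.86 g
% NaHCO3 = 10.86 / 13.99 × 100 = 77.62 %

77.62 %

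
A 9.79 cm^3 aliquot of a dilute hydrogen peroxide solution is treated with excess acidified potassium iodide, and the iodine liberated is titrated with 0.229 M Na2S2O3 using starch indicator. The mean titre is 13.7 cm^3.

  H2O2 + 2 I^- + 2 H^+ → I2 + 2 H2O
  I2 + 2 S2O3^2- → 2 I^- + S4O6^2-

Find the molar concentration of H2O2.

0.160 M

n(S2O3^2-) = 0.0137 × 0.229 = 3.14 × 10^-3 mol
n(I2) = n(S2O3^2-)/2 = 1.57 × 10^-3 mol
n(H2O2) in the aliquot = 1.57 × 10^-3 mol (1:1 ratio)
[H2O2] = 1.57 × 10^-3 / 0.00979 = 0.160 mol/L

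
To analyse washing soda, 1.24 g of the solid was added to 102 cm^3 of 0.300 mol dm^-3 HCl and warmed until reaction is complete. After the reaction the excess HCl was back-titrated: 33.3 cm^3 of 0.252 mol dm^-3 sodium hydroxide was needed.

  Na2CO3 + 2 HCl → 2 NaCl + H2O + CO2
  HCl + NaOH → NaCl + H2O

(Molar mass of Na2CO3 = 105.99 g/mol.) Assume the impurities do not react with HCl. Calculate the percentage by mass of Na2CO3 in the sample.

n(HCl) added = 0.102 × 0.300 = 0.0306 mol
n(NaOH) used in back-titration = 0.0333 × 0.252 = 8.39 × 10^-3 mol
n(HCl) left over = 8.39 × 10^-3 mol (1:1 ratio)
n(HCl) consumed by analyte = 0.0306 − 8.39 × 10^-3 = 0.0222 mol
From the 1:2 ratio, n(Na2CO3) = 1/2 × 0.0222 = 0.0111 mol
mass of Na2CO3 = 0.0111 × 105.99 = 1.18 g
% Na2CO3 = 1.18 / 1.24 × 100 = 94.9 %

94.9 %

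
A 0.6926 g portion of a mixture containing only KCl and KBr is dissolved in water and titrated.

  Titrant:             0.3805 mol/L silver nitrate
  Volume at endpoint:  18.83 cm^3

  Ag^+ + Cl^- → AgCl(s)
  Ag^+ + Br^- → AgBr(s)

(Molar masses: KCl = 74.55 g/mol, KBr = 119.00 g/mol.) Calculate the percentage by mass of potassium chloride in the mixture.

38.75 %

n(AgNO3) = 0.01883 × 0.3805 = 7.165 × 10^-3 mol
Let x = n(KCl), y = n(KBr).
Titrant: 1x + 1y = 7.165 × 10^-3;  mass: 74.55x + 119.00y = 0.6926
Solving, x = 3.600 × 10^-3 mol, y = 3.565 × 10^-3 mol
mass of KCl = 3.600 × 10^-3 × 74.55 = 0.2684 g
% KCl = 0.2684 / 0.6926 × 100 = 38.75 %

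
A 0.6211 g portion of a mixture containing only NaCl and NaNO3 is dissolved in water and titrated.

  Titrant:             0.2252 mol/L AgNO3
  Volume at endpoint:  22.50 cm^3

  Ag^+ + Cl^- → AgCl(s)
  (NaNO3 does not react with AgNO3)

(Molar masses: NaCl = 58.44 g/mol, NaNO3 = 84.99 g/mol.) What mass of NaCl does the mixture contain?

0.2961 g

n(AgNO3) = 0.02250 × 0.2252 = 5.067 × 10^-3 mol
Let x = n(NaCl), y = n(NaNO3).
Titrant: 1x = 5.067 × 10^-3;  mass: 58.44x + 84.99y = 0.6211
Solving, x = 5.067 × 10^-3 mol, y = 3.824 × 10^-3 mol
mass of NaCl = 5.067 × 10^-3 × 58.44 = 0.2961 g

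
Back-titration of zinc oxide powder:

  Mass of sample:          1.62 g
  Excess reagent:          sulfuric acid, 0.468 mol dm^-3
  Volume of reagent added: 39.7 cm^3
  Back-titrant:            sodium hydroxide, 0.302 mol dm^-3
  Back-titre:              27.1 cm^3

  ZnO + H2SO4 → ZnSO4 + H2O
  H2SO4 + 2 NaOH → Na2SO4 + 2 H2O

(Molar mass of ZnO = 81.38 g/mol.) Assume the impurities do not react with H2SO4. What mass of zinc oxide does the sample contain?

1.18 g

n(H2SO4) added = 0.0397 × 0.468 = 0.0186 mol
n(NaOH) used in back-titration = 0.0271 × 0.302 = 8.18 × 10^-3 mol
From the 1:2 ratio, n(H2SO4) left over = 1/2 × 8.18 × 10^-3 = 4.09 × 10^-3 mol
n(H2SO4) consumed by analyte = 0.0186 − 4.09 × 10^-3 = 0.0145 mol
n(ZnO) = 0.0145 mol (1:1 ratio)
mass of ZnO = 0.0145 × 81.38 = 1.18 g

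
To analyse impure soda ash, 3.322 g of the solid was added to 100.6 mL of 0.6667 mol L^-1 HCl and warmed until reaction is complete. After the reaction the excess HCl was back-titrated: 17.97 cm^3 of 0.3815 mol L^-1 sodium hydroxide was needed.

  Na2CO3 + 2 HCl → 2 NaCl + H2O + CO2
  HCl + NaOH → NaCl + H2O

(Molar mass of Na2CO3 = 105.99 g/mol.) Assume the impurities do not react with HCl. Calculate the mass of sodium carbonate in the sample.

n(HCl) added = 0.1006 × 0.6667 = 0.06707 mol
n(NaOH) used in back-titration = 0.01797 × 0.3815 = 6.856 × 10^-3 mol
n(HCl) left over = 6.856 × 10^-3 mol (1:1 ratio)
n(HCl) consumed by analyte = 0.06707 − 6.856 × 10^-3 = 0.06021 mol
From the 1:2 ratio, n(Na2CO3) = 1/2 × 0.06021 = 0.03011 mol
mass of Na2CO3 = 0.03011 × 105.99 = 3.191 g

3.191 g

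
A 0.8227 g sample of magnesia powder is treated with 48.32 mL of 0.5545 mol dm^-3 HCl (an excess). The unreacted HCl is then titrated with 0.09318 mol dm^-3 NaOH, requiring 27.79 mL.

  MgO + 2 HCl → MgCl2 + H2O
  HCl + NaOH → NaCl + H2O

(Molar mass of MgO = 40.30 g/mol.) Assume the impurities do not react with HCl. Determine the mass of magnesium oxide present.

0.4877 g

n(HCl) added = 0.04832 × 0.5545 = 0.02679 mol
n(NaOH) used in back-titration = 0.02779 × 0.09318 = 2.589 × 10^-3 mol
n(HCl) left over = 2.589 × 10^-3 mol (1:1 ratio)
n(HCl) consumed by analyte = 0.02679 − 2.589 × 10^-3 = 0.02420 mol
From the 1:2 ratio, n(MgO) = 1/2 × 0.02420 = 0.01210 mol
mass of MgO = 0.01210 × 40.30 = 0.4877 g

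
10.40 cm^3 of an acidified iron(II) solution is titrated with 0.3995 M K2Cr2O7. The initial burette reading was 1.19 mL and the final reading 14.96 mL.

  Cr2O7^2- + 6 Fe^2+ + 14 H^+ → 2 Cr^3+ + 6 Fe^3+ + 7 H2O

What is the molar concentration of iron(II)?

3.174 M

n(K2Cr2O7) = 0.01377 L × 0.3995 mol/L = 5.501 × 10^-3 mol
From the 6:1 mole ratio, n(Fe2+) = 6/1 × 5.501 × 10^-3 = 0.03301 mol
[Fe2+] = 0.03301 mol / 0.01040 L = 3.174 mol/L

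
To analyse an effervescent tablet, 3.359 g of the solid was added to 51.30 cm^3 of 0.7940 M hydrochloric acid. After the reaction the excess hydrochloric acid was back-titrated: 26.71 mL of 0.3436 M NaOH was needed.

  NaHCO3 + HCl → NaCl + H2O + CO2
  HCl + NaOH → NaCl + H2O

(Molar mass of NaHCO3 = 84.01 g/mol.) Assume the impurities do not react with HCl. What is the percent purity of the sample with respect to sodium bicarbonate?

78.92 %

n(HCl) added = 0.05130 × 0.7940 = 0.04073 mol
n(NaOH) used in back-titration = 0.02671 × 0.3436 = 9.178 × 10^-3 mol
n(HCl) left over = 9.178 × 10^-3 mol (1:1 ratio)
n(HCl) consumed by analyte = 0.04073 − 9.178 × 10^-3 = 0.03155 mol
n(NaHCO3) = 0.03155 mol (1:1 ratio)
mass of NaHCO3 = 0.03155 × 84.01 = 2.651 g
% NaHCO3 = 2.651 / 3.359 × 100 = 78.92 %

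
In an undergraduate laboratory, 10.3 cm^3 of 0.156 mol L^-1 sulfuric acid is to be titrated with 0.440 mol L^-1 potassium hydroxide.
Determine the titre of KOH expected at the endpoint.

7.30 mL

H2SO4 + 2 KOH → K2SO4 + 2 H2O
n(H2SO4) = 0.0103 L × 0.156 mol/L = 1.61 × 10^-3 mol
From the 2:1 stoichiometry, n(KOH) = 2/1 × 1.61 × 10^-3 = 3.21 × 10^-3 mol
V(KOH) = 3.21 × 10^-3 mol / 0.440 mol/L = 0.00730 L = 7.30 mL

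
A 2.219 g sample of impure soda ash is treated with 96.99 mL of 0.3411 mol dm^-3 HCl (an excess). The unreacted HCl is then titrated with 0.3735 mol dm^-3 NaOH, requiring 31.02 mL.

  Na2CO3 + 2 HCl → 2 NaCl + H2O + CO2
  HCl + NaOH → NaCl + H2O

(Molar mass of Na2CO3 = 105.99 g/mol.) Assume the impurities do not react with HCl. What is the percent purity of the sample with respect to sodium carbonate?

51.34 %

n(HCl) added = 0.09699 × 0.3411 = 0.03308 mol
n(NaOH) used in back-titration = 0.03102 × 0.3735 = 0.01159 mol
n(HCl) left over = 0.01159 mol (1:1 ratio)
n(HCl) consumed by analyte = 0.03308 − 0.01159 = 0.02150 mol
From the 1:2 ratio, n(Na2CO3) = 1/2 × 0.02150 = 0.01075 mol
mass of Na2CO3 = 0.01075 × 105.99 = 1.139 g
% Na2CO3 = 1.139 / 2.219 × 100 = 51.34 %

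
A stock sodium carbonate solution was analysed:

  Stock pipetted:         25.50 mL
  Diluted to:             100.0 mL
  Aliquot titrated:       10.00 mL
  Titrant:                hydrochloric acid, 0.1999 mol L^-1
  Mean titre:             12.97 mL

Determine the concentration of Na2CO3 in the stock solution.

0.5084 mol/L

Na2CO3 + 2 HCl → 2 NaCl + H2O + CO2
n(HCl) = 0.01297 × 0.1999 = 2.593 × 10^-3 mol
From the 1:2 ratio, n(Na2CO3) in the aliquot = 1/2 × 2.593 × 10^-3 = 1.296 × 10^-3 mol
[Na2CO3]_dilute = 1.296 × 10^-3 / 0.01000 = 0.1296 mol/L
Dilution factor = 100.0 / 25.50 = 3.922
[Na2CO3]_stock = 0.1296 × 3.922 = 0.5084 mol/L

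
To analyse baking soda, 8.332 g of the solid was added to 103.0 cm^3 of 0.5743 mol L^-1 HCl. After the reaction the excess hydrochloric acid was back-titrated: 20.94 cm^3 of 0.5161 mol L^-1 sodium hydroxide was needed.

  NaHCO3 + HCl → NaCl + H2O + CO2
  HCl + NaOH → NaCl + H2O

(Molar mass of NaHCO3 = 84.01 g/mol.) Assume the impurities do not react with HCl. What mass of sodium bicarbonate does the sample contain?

4.062 g

n(HCl) added = 0.1030 × 0.5743 = 0.05915 mol
n(NaOH) used in back-titration = 0.02094 × 0.5161 = 0.01081 mol
n(HCl) left over = 0.01081 mol (1:1 ratio)
n(HCl) consumed by analyte = 0.05915 − 0.01081 = 0.04835 mol
n(NaHCO3) = 0.04835 mol (1:1 ratio)
mass of NaHCO3 = 0.04835 × 84.01 = 4.062 g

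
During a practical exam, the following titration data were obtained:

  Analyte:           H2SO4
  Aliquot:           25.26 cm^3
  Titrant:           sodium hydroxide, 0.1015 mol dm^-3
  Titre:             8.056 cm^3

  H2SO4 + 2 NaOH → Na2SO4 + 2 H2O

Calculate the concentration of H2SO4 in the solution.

0.01619 mol/L

n(NaOH) = 0.008056 L × 0.1015 mol/L = 8.177 × 10^-4 mol
From the 1:2 mole ratio, n(H2SO4) = 1/2 × 8.177 × 10^-4 = 4.088 × 10^-4 mol
[H2SO4] = 4.088 × 10^-4 mol / 0.02526 L = 0.01619 mol/L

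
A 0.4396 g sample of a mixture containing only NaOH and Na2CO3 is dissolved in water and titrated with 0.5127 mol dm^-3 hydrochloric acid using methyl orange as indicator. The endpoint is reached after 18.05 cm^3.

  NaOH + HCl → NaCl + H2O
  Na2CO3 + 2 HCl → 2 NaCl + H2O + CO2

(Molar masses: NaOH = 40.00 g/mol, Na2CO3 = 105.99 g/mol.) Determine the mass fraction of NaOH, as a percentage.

n(HCl) = 0.01805 × 0.5127 = 9.254 × 10^-3 mol
Let x = n(NaOH), y = n(Na2CO3).
Titrant: 1x + 2y = 9.254 × 10^-3;  mass: 40.00x + 105.99y = 0.4396
Solving, x = 3.911 × 10^-3 mol, y = 2.671 × 10^-3 mol
mass of NaOH = 3.911 × 10^-3 × 40.00 = 0.1565 g
% NaOH = 0.1565 / 0.4396 × 100 = 35.59 %

35.59 %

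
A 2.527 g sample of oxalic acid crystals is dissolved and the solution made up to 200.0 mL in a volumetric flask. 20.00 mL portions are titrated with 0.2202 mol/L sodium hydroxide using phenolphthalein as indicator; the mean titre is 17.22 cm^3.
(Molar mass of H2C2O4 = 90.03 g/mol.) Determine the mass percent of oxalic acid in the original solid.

H2C2O4 + 2 NaOH → Na2C2O4 + 2 H2O
n(NaOH) per titration = 0.01722 × 0.2202 = 3.792 × 10^-3 mol
From the 1:2 ratio, n(H2C2O4) in each aliquot = 1/2 × 3.792 × 10^-3 = 1.896 × 10^-3 mol
n(H2C2O4) in the whole flask = 1.896 × 10^-3 × 200.0/20.00 = 0.01896 mol
mass of H2C2O4 = 0.01896 × 90.03 = 1.707 g
% H2C2O4 = 1.707 / 2.527 × 100 = 67.55 %

67.55 %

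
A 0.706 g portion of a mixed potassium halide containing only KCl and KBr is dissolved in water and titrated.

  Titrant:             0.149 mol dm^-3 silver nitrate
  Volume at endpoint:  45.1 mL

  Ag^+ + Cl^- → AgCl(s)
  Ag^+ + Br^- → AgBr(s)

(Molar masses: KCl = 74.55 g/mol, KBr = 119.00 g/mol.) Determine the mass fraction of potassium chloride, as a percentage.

22.3 %

n(AgNO3) = 0.0451 × 0.149 = 6.72 × 10^-3 mol
Let x = n(KCl), y = n(KBr).
Titrant: 1x + 1y = 6.72 × 10^-3;  mass: 74.55x + 119.00y = 0.706
Solving, x = 2.11 × 10^-3 mol, y = 4.61 × 10^-3 mol
mass of KCl = 2.11 × 10^-3 × 74.55 = 0.157 g
% KCl = 0.157 / 0.706 × 100 = 22.3 %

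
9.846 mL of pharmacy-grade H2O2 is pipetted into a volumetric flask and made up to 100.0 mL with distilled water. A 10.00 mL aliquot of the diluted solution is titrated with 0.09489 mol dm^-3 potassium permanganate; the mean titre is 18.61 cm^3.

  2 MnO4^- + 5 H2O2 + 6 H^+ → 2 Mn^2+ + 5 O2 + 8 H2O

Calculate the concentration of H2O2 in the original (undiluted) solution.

4.484 mol/L

n(KMnO4) = 0.01861 × 0.09489 = 1.766 × 10^-3 mol
From the 5:2 ratio, n(H2O2) in the aliquot = 5/2 × 1.766 × 10^-3 = 4.415 × 10^-3 mol
[H2O2]_dilute = 4.415 × 10^-3 / 0.01000 = 0.4415 mol/L
Dilution factor = 100.0 / 9.846 = 10.16
[H2O2]_stock = 0.4415 × 10.16 = 4.484 mol/L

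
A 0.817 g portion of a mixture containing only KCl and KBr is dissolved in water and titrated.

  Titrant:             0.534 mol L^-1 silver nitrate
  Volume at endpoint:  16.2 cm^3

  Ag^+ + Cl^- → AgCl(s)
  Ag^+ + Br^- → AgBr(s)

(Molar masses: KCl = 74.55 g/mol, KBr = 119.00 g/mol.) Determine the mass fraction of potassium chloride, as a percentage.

43.6 %

n(AgNO3) = 0.0162 × 0.534 = 8.65 × 10^-3 mol
Let x = n(KCl), y = n(KBr).
Titrant: 1x + 1y = 8.65 × 10^-3;  mass: 74.55x + 119.00y = 0.817
Solving, x = 4.78 × 10^-3 mol, y = 3.87 × 10^-3 mol
mass of KCl = 4.78 × 10^-3 × 74.55 = 0.356 g
% KCl = 0.356 / 0.817 × 100 = 43.6 %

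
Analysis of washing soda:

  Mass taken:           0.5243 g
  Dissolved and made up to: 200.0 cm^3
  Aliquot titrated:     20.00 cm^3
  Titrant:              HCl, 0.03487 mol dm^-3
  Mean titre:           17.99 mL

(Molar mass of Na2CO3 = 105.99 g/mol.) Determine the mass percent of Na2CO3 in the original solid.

63.41 %

Na2CO3 + 2 HCl → 2 NaCl + H2O + CO2
n(HCl) per titration = 0.01799 × 0.03487 = 6.273 × 10^-4 mol
From the 1:2 ratio, n(Na2CO3) in each aliquot = 1/2 × 6.273 × 10^-4 = 3.137 × 10^-4 mol
n(Na2CO3) in the whole flask = 3.137 × 10^-4 × 200.0/20.00 = 3.137 × 10^-3 mol
mass of Na2CO3 = 3.137 × 10^-3 × 105.99 = 0.3324 g
% Na2CO3 = 0.3324 / 0.5243 × 100 = 63.41 %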